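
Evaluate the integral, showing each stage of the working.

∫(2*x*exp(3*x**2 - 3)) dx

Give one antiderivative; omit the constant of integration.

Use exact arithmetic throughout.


Step 1. Substitute u = x**2 - 1, turning ∫(2*x*exp(3*x**2 - 3)) dx into ∫(exp(3*u)) du: now ∫(exp(3*u)) du.
Step 2. Evaluate the standard form: now exp(3*u)/3.
Step 3. Substitute back u = x**2 - 1: now exp(3*x**2 - 3)/3.
Answer: exp(3*x**2 - 3)/3.


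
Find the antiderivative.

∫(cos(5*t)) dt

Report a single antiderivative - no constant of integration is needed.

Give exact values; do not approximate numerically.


Answer: sin(5*t)/5.


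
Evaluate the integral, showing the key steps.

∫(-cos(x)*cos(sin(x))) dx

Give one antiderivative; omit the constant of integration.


Step 1. Substitute u = sin(x), turning ∫(-cos(x)*cos(sin(x))) dx into ∫(-cos(u)) du: now ∫(-cos(u)) du.
Step 2. Evaluate the standard form: now -sin(u).
Step 3. Substitute back u = sin(x): now -sin(sin(x)).
Answer: -sin(sin(x)).


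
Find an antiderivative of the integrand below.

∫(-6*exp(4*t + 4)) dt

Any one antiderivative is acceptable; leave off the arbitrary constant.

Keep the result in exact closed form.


Answer: -3*exp(4*t + 4)/2.


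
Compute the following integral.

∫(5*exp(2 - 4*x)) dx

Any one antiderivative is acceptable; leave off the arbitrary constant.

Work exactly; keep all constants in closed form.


Answer: -5*exp(2 - 4*x)/4.


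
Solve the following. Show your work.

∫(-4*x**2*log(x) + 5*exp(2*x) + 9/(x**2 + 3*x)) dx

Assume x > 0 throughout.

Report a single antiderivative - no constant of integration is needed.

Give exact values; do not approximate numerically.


Step 1. Rewrite: now ∫(-4*x**2*log(x)) dx + ∫(9/(x**2 + 3*x)) dx + ∫(5*exp(2*x)) dx.
Step 2. Integrate ∫(-4*x**2*log(x)) dx by parts with u = log(x), dv = (-4*x**2) dx, so v = -4*x**3/3 [assuming x > 0]: now -4*x**3*log(x)/3 + ∫(4*x**2/3) dx + ∫(9/(x**2 + 3*x)) dx + ∫(5*exp(2*x)) dx.
Step 3. Evaluate the standard form: now -4*x**3*log(x)/3 + 4*x**3/9 + ∫(9/(x**2 + 3*x)) dx + ∫(5*exp(2*x)) dx.
Step 4. Decompose ∫(9/(x**2 + 3*x)) dx by partial fractions, 9/(x**2 + 3*x) = -3/(x + 3) + 3/x: now -4*x**3*log(x)/3 + 4*x**3/9 + ∫(3/x) dx + ∫(-3/(x + 3)) dx + ∫(5*exp(2*x)) dx.
Step 5. Evaluate the standard form [assuming x > -3]: now -4*x**3*log(x)/3 + 4*x**3/9 - 3*log(x + 3) + ∫(3/x) dx + ∫(5*exp(2*x)) dx.
Step 6. Evaluate the standard form [assuming x > 0]: now -4*x**3*log(x)/3 + 4*x**3/9 + 3*log(x) - 3*log(x + 3) + ∫(5*exp(2*x)) dx.
Step 7. Evaluate the standard form: now -4*x**3*log(x)/3 + 4*x**3/9 + 5*exp(2*x)/2 + 3*log(x) - 3*log(x + 3).
Answer: -4*x**3*log(x)/3 + 4*x**3/9 + 5*exp(2*x)/2 + 3*log(x) - 3*log(x + 3).


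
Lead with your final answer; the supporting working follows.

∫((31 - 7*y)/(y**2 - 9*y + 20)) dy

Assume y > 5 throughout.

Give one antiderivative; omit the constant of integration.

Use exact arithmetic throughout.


The answer is -4*log(y - 5) - 3*log(y - 4).
Step 1. Decompose ∫((31 - 7*y)/(y**2 - 9*y + 20)) dy by partial fractions, (31 - 7*y)/(y**2 - 9*y + 20) = -3/(y - 4) - 4/(y - 5): now ∫(-4/(y - 5)) dy + ∫(-3/(y - 4)) dy.
Step 2. Evaluate the standard form [assuming y > 5]: now -4*log(y - 5) + ∫(-3/(y - 4)) dy.
Step 3. Evaluate the standard form [assuming y > 4]: now -4*log(y - 5) - 3*log(y - 4).
Answer: -4*log(y - 5) - 3*log(y - 4).


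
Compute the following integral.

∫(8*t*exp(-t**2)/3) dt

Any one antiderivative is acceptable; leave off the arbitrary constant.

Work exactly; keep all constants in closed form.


Answer: -4*exp(-t**2)/3.


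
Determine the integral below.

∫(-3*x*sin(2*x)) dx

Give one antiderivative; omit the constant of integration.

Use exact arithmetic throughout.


Answer: 3*x*cos(2*x)/2 - 3*sin(2*x)/4.


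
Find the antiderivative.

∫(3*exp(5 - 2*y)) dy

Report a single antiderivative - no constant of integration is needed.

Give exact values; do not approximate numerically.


Answer: -3*exp(5 - 2*y)/2.


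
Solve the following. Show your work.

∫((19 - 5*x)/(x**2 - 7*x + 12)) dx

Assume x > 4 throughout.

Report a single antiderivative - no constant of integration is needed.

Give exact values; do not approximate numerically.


Step 1. Decompose ∫((19 - 5*x)/(x**2 - 7*x + 12)) dx by partial fractions, (19 - 5*x)/(x**2 - 7*x + 12) = -4/(x - 3) - 1/(x - 4): now ∫(-1/(x - 4)) dx + ∫(-4/(x - 3)) dx.
Step 2. Evaluate the standard form [assuming x > 3]: now -4*log(x - 3) + ∫(-1/(x - 4)) dx.
Step 3. Evaluate the standard form [assuming x > 4]: now -log(x - 4) - 4*log(x - 3).
Answer: -log(x - 4) - 4*log(x - 3).


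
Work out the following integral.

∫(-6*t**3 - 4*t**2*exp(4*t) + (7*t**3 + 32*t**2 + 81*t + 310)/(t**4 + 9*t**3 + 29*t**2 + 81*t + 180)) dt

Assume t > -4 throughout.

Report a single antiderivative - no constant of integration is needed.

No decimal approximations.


Answer: -3*t**4/2 - t**2*exp(4*t) + t*exp(4*t)/2 - exp(4*t)/8 + 2*log(t + 4) + 5*log(t + 5) + 2*atan(t/3)/3.


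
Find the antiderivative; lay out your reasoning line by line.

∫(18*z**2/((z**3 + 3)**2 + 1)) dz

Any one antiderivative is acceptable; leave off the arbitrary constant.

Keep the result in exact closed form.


Step 1. Substitute u = z**3 + 3, turning ∫(18*z**2/((z**3 + 3)**2 + 1)) dz into ∫(6/(u**2 + 1)) du: now ∫(6/(u**2 + 1)) du.
Step 2. Evaluate the standard form: now 6*atan(u).
Step 3. Substitute back u = z**3 + 3: now 6*atan(z**3 + 3).
Answer: 6*atan(z**3 + 3).


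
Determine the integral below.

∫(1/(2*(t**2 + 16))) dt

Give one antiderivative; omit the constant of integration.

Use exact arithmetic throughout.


Answer: atan(t/4)/8.


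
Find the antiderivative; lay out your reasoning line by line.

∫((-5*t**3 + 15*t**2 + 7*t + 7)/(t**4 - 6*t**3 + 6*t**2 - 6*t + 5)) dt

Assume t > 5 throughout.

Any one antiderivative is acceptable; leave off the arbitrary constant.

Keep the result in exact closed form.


Step 1. Decompose ∫((-5*t**3 + 15*t**2 + 7*t + 7)/(t**4 - 6*t**3 + 6*t**2 - 6*t + 5)) dt by partial fractions, (-5*t**3 + 15*t**2 + 7*t + 7)/(t**4 - 6*t**3 + 6*t**2 - 6*t + 5) = -2/(t**2 + 1) - 3/(t - 1) - 2/(t - 5): now ∫(-2/(t - 5)) dt + ∫(-3/(t - 1)) dt + ∫(-2/(t**2 + 1)) dt.
Step 2. Evaluate the standard form [assuming t > 1]: now -3*log(t - 1) + ∫(-2/(t - 5)) dt + ∫(-2/(t**2 + 1)) dt.
Step 3. Evaluate the standard form [assuming t > 5]: now -2*log(t - 5) - 3*log(t - 1) + ∫(-2/(t**2 + 1)) dt.
Step 4. Evaluate the standard form: now -2*log(t - 5) - 3*log(t - 1) - 2*atan(t).
Answer: -2*log(t - 5) - 3*log(t - 1) - 2*atan(t).


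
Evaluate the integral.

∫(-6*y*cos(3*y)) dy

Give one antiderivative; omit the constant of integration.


Answer: -2*y*sin(3*y) - 2*cos(3*y)/3.


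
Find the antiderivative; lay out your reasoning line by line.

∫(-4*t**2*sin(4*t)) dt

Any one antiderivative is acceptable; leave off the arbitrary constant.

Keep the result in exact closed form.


Step 1. Integrate ∫(-4*t**2*sin(4*t)) dt by parts with u = t**2, dv = (-4*sin(4*t)) dt, so v = cos(4*t): now t**2*cos(4*t) + ∫(-2*t*cos(4*t)) dt.
Step 2. Integrate ∫(-2*t*cos(4*t)) dt by parts with u = t, dv = (-2*cos(4*t)) dt, so v = -sin(4*t)/2: now t**2*cos(4*t) - t*sin(4*t)/2 + ∫(sin(4*t)/2) dt.
Step 3. Evaluate the standard form: now t**2*cos(4*t) - t*sin(4*t)/2 - cos(4*t)/8.
Answer: t**2*cos(4*t) - t*sin(4*t)/2 - cos(4*t)/8.


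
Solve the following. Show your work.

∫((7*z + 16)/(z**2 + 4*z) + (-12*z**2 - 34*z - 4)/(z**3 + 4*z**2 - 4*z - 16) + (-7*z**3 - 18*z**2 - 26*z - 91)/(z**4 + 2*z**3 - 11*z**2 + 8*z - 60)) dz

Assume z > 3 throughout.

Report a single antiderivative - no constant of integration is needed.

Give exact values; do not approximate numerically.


Step 1. Rewrite: now ∫((7*z + 16)/(z**2 + 4*z)) dz + ∫((-12*z**2 - 34*z - 4)/(z**3 + 4*z**2 - 4*z - 16)) dz + ∫((-7*z**3 - 18*z**2 - 26*z - 91)/(z**4 + 2*z**3 - 11*z**2 + 8*z - 60)) dz.
Step 2. Decompose ∫((7*z + 16)/(z**2 + 4*z)) dz by partial fractions, (7*z + 16)/(z**2 + 4*z) = 3/(z + 4) + 4/z: now ∫(4/z) dz + ∫((-12*z**2 - 34*z - 4)/(z**3 + 4*z**2 - 4*z - 16)) dz + ∫((-7*z**3 - 18*z**2 - 26*z - 91)/(z**4 + 2*z**3 - 11*z**2 + 8*z - 60)) dz + ∫(3/(z + 4)) dz.
Step 3. Evaluate the standard form [assuming z > 0]: now 4*log(z) + ∫((-12*z**2 - 34*z - 4)/(z**3 + 4*z**2 - 4*z - 16)) dz + ∫((-7*z**3 - 18*z**2 - 26*z - 91)/(z**4 + 2*z**3 - 11*z**2 + 8*z - 60)) dz + ∫(3/(z + 4)) dz.
Step 4. Evaluate the standard form [assuming z > -4]: now 4*log(z) + 3*log(z + 4) + ∫((-12*z**2 - 34*z - 4)/(z**3 + 4*z**2 - 4*z - 16)) dz + ∫((-7*z**3 - 18*z**2 - 26*z - 91)/(z**4 + 2*z**3 - 11*z**2 + 8*z - 60)) dz.
Step 5. Decompose ∫((-12*z**2 - 34*z - 4)/(z**3 + 4*z**2 - 4*z - 16)) dz by partial fractions, (-12*z**2 - 34*z - 4)/(z**3 + 4*z**2 - 4*z - 16) = -5/(z + 4) - 2/(z + 2) - 5/(z - 2): now 4*log(z) + 3*log(z + 4) + ∫((-7*z**3 - 18*z**2 - 26*z - 91)/(z**4 + 2*z**3 - 11*z**2 + 8*z - 60)) dz + ∫(-5/(z - 2)) dz + ∫(-2/(z + 2)) dz + ∫(-5/(z + 4)) dz.
Step 6. Evaluate the standard form [assuming z > -4]: now 4*log(z) - 2*log(z + 4) + ∫((-7*z**3 - 18*z**2 - 26*z - 91)/(z**4 + 2*z**3 - 11*z**2 + 8*z - 60)) dz + ∫(-5/(z - 2)) dz + ∫(-2/(z + 2)) dz.
Step 7. Evaluate the standard form [assuming z > -2]: now 4*log(z) - 2*log(z + 2) - 2*log(z + 4) + ∫((-7*z**3 - 18*z**2 - 26*z - 91)/(z**4 + 2*z**3 - 11*z**2 + 8*z - 60)) dz + ∫(-5/(z - 2)) dz.
Step 8. Evaluate the standard form [assuming z > 2]: now 4*log(z) - 5*log(z - 2) - 2*log(z + 2) - 2*log(z + 4) + ∫((-7*z**3 - 18*z**2 - 26*z - 91)/(z**4 + 2*z**3 - 11*z**2 + 8*z - 60)) dz.
Step 9. Decompose ∫((-7*z**3 - 18*z**2 - 26*z - 91)/(z**4 + 2*z**3 - 11*z**2 + 8*z - 60)) dz by partial fractions, (-7*z**3 - 18*z**2 - 26*z - 91)/(z**4 + 2*z**3 - 11*z**2 + 8*z - 60) = 1/(z**2 + 4) - 2/(z + 5) - 5/(z - 3): now 4*log(z) - 5*log(z - 2) - 2*log(z + 2) - 2*log(z + 4) + ∫(-5/(z - 3)) dz + ∫(-2/(z + 5)) dz + ∫(1/(z**2 + 4)) dz.
Step 10. Evaluate the standard form [assuming z > 3]: now 4*log(z) - 5*log(z - 3) - 5*log(z - 2) - 2*log(z + 2) - 2*log(z + 4) + ∫(-2/(z + 5)) dz + ∫(1/(z**2 + 4)) dz.
Step 11. Evaluate the standard form [assuming z > -5]: now 4*log(z) - 5*log(z - 3) - 5*log(z - 2) - 2*log(z + 2) - 2*log(z + 4) - 2*log(z + 5) + ∫(1/(z**2 + 4)) dz.
Step 12. Evaluate the standard form: now 4*log(z) - 5*log(z - 3) - 5*log(z - 2) - 2*log(z + 2) - 2*log(z + 4) - 2*log(z + 5) + atan(z/2)/2.
Answer: 4*log(z) - 5*log(z - 3) - 5*log(z - 2) - 2*log(z + 2) - 2*log(z + 4) - 2*log(z + 5) + atan(z/2)/2.


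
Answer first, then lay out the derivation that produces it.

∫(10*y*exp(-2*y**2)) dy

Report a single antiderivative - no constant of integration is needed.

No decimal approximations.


The answer is -5*exp(-2*y**2)/2.
Step 1. Substitute u = y**2, turning ∫(10*y*exp(-2*y**2)) dy into ∫(5*exp(-2*u)) du: now ∫(5*exp(-2*u)) du.
Step 2. Evaluate the standard form: now -5*exp(-2*u)/2.
Step 3. Substitute back u = y**2: now -5*exp(-2*y**2)/2.
Answer: -5*exp(-2*y**2)/2.


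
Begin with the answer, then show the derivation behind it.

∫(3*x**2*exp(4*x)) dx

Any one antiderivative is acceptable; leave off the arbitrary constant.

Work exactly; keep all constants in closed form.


The answer is 3*x**2*exp(4*x)/4 - 3*x*exp(4*x)/8 + 3*exp(4*x)/32.
Step 1. Integrate ∫(3*x**2*exp(4*x)) dx by parts with u = x**2, dv = (3*exp(4*x)) dx, so v = 3*exp(4*x)/4: now 3*x**2*exp(4*x)/4 + ∫(-3*x*exp(4*x)/2) dx.
Step 2. Integrate ∫(-3*x*exp(4*x)/2) dx by parts with u = x, dv = (-3*exp(4*x)/2) dx, so v = -3*exp(4*x)/8: now 3*x**2*exp(4*x)/4 - 3*x*exp(4*x)/8 + ∫(3*exp(4*x)/8) dx.
Step 3. Evaluate the standard form: now 3*x**2*exp(4*x)/4 - 3*x*exp(4*x)/8 + 3*exp(4*x)/32.
Answer: 3*x**2*exp(4*x)/4 - 3*x*exp(4*x)/8 + 3*exp(4*x)/32.


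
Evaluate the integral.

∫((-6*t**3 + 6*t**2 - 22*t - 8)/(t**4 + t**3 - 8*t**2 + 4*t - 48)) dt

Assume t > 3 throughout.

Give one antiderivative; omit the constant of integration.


Answer: -2*log(t - 3) - 4*log(t + 4) + atan(t/2).


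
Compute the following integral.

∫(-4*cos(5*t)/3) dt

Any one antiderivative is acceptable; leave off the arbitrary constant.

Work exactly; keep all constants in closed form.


Answer: -4*sin(5*t)/15.


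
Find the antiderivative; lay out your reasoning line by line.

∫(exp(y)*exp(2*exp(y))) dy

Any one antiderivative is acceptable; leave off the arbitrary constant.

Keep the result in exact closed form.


Step 1. Substitute u = exp(y), turning ∫(exp(y)*exp(2*exp(y))) dy into ∫(exp(2*u)) du: now ∫(exp(2*u)) du.
Step 2. Evaluate the standard form: now exp(2*u)/2.
Step 3. Substitute back u = exp(y): now exp(2*exp(y))/2.
Answer: exp(2*exp(y))/2.


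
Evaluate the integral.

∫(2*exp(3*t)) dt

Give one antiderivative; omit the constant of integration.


Answer: 2*exp(3*t)/3.


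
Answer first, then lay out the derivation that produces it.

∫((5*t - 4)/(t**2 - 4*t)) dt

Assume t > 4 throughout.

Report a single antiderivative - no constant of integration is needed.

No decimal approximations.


The answer is log(t) + 4*log(t - 4).
Step 1. Decompose ∫((5*t - 4)/(t**2 - 4*t)) dt by partial fractions, (5*t - 4)/(t**2 - 4*t) = 4/(t - 4) + 1/t: now ∫(1/t) dt + ∫(4/(t - 4)) dt.
Step 2. Evaluate the standard form [assuming t > 0]: now log(t) + ∫(4/(t - 4)) dt.
Step 3. Evaluate the standard form [assuming t > 4]: now log(t) + 4*log(t - 4).
Answer: log(t) + 4*log(t - 4).


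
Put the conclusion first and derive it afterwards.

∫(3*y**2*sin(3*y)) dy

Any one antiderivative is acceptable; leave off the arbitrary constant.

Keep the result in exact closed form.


The answer is -y**2*cos(3*y) + 2*y*sin(3*y)/3 + 2*cos(3*y)/9.
Step 1. Integrate ∫(3*y**2*sin(3*y)) dy by parts with u = y**2, dv = (3*sin(3*y)) dy, so v = -cos(3*y): now -y**2*cos(3*y) + ∫(2*y*cos(3*y)) dy.
Step 2. Integrate ∫(2*y*cos(3*y)) dy by parts with u = y, dv = (2*cos(3*y)) dy, so v = 2*sin(3*y)/3: now -y**2*cos(3*y) + 2*y*sin(3*y)/3 + ∫(-2*sin(3*y)/3) dy.
Step 3. Evaluate the standard form: now -y**2*cos(3*y) + 2*y*sin(3*y)/3 + 2*cos(3*y)/9.
Answer: -y**2*cos(3*y) + 2*y*sin(3*y)/3 + 2*cos(3*y)/9.


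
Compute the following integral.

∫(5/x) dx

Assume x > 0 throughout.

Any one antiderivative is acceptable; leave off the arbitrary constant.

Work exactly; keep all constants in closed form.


Answer: 5*log(x).


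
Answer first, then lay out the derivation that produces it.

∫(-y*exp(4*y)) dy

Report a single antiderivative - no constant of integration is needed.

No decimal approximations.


The answer is -y*exp(4*y)/4 + exp(4*y)/16.
Step 1. Integrate ∫(-y*exp(4*y)) dy by parts with u = y, dv = (-exp(4*y)) dy, so v = -exp(4*y)/4: now -y*exp(4*y)/4 + ∫(exp(4*y)/4) dy.
Step 2. Evaluate the standard form: now -y*exp(4*y)/4 + exp(4*y)/16.
Answer: -y*exp(4*y)/4 + exp(4*y)/16.


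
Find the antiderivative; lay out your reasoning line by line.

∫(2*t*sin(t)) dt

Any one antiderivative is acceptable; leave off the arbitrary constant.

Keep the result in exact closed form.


Step 1. Integrate ∫(2*t*sin(t)) dt by parts with u = t, dv = (2*sin(t)) dt, so v = -2*cos(t): now -2*t*cos(t) + ∫(2*cos(t)) dt.
Step 2. Evaluate the standard form: now -2*t*cos(t) + 2*sin(t).
Answer: -2*t*cos(t) + 2*sin(t).


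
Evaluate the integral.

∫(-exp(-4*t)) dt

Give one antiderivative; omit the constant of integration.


Answer: exp(-4*t)/4.


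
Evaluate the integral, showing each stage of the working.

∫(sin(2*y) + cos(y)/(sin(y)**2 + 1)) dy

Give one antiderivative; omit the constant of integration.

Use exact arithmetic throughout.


Step 1. Rewrite: now ∫(cos(y)/(sin(y)**2 + 1)) dy + ∫(sin(2*y)) dy.
Step 2. Evaluate the standard form: now -cos(2*y)/2 + ∫(cos(y)/(sin(y)**2 + 1)) dy.
Step 3. Substitute u = sin(y), turning ∫(cos(y)/(sin(y)**2 + 1)) dy into ∫(1/(u**2 + 1)) du: now -cos(2*y)/2 + ∫(1/(u**2 + 1)) du.
Step 4. Evaluate the standard form: now -cos(2*y)/2 + atan(u).
Step 5. Substitute back u = sin(y): now -cos(2*y)/2 + atan(sin(y)).
Answer: -cos(2*y)/2 + atan(sin(y)).


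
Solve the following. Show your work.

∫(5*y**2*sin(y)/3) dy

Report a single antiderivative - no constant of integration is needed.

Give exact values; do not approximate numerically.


Step 1. Integrate ∫(5*y**2*sin(y)/3) dy by parts with u = y**2, dv = (5*sin(y)/3) dy, so v = -5*cos(y)/3: now -5*y**2*cos(y)/3 + ∫(10*y*cos(y)/3) dy.
Step 2. Integrate ∫(10*y*cos(y)/3) dy by parts with u = y, dv = (10*cos(y)/3) dy, so v = 10*sin(y)/3: now -5*y**2*cos(y)/3 + 10*y*sin(y)/3 + ∫(-10*sin(y)/3) dy.
Step 3. Evaluate the standard form: now -5*y**2*cos(y)/3 + 10*y*sin(y)/3 + 10*cos(y)/3.
Answer: -5*y**2*cos(y)/3 + 10*y*sin(y)/3 + 10*cos(y)/3.


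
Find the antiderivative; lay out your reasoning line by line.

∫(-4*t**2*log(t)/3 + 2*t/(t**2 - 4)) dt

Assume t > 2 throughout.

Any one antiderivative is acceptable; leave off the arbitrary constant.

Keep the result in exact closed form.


Step 1. Rewrite: now ∫(2*t/(t**2 - 4)) dt + ∫(-4*t**2*log(t)/3) dt.
Step 2. Decompose ∫(2*t/(t**2 - 4)) dt by partial fractions, 2*t/(t**2 - 4) = 1/(t + 2) + 1/(t - 2): now ∫(-4*t**2*log(t)/3) dt + ∫(1/(t - 2)) dt + ∫(1/(t + 2)) dt.
Step 3. Evaluate the standard form [assuming t > -2]: now log(t + 2) + ∫(-4*t**2*log(t)/3) dt + ∫(1/(t - 2)) dt.
Step 4. Evaluate the standard form [assuming t > 2]: now log(t - 2) + log(t + 2) + ∫(-4*t**2*log(t)/3) dt.
Step 5. Integrate ∫(-4*t**2*log(t)/3) dt by parts with u = log(t), dv = (-4*t**2/3) dt, so v = -4*t**3/9 [assuming t > 0]: now -4*t**3*log(t)/9 + log(t - 2) + log(t + 2) + ∫(4*t**2/9) dt.
Step 6. Evaluate the standard form: now -4*t**3*log(t)/9 + 4*t**3/27 + log(t - 2) + log(t + 2).
Answer: -4*t**3*log(t)/9 + 4*t**3/27 + log(t - 2) + log(t + 2).


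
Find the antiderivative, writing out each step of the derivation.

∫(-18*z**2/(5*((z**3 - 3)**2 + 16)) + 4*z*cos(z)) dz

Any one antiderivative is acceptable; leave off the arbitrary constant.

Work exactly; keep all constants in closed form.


Step 1. Rewrite: now ∫(4*z*cos(z)) dz + ∫(-18*z**2/(5*((z**3 - 3)**2 + 16))) dz.
Step 2. Substitute u = z**3 - 3, turning ∫(-18*z**2/(5*((z**3 - 3)**2 + 16))) dz into ∫(-6/(5*(u**2 + 16))) du: now ∫(4*z*cos(z)) dz + ∫(-6/(5*(u**2 + 16))) du.
Step 3. Evaluate the standard form: now -3*atan(u/4)/10 + ∫(4*z*cos(z)) dz.
Step 4. Substitute back u = z**3 - 3: now -3*atan(z**3/4 - 3/4)/10 + ∫(4*z*cos(z)) dz.
Step 5. Integrate ∫(4*z*cos(z)) dz by parts with u = z, dv = (4*cos(z)) dz, so v = 4*sin(z): now 4*z*sin(z) - 3*atan(z**3/4 - 3/4)/10 + ∫(-4*sin(z)) dz.
Step 6. Evaluate the standard form: now 4*z*sin(z) + 4*cos(z) - 3*atan(z**3/4 - 3/4)/10.
Answer: 4*z*sin(z) + 4*cos(z) - 3*atan(z**3/4 - 3/4)/10.


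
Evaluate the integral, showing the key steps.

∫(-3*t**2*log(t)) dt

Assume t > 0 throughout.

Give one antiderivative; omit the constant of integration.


Step 1. Integrate ∫(-3*t**2*log(t)) dt by parts with u = log(t), dv = (-3*t**2) dt, so v = -t**3 [assuming t > 0]: now -t**3*log(t) + ∫(t**2) dt.
Step 2. Evaluate the standard form: now -t**3*log(t) + t**3/3.
Answer: -t**3*log(t) + t**3/3.


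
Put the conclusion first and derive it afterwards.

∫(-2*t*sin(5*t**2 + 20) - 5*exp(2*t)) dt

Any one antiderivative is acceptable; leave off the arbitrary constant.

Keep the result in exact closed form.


The answer is -5*exp(2*t)/2 + cos(5*t**2 + 20)/5.
Step 1. Rewrite: now ∫(-2*t*sin(5*t**2 + 20)) dt + ∫(-5*exp(2*t)) dt.
Step 2. Substitute u = t**2 + 4, turning ∫(-2*t*sin(5*t**2 + 20)) dt into ∫(-sin(5*u)) du: now ∫(-5*exp(2*t)) dt + ∫(-sin(5*u)) du.
Step 3. Evaluate the standard form: now cos(5*u)/5 + ∫(-5*exp(2*t)) dt.
Step 4. Substitute back u = t**2 + 4: now cos(5*t**2 + 20)/5 + ∫(-5*exp(2*t)) dt.
Step 5. Evaluate the standard form: now -5*exp(2*t)/2 + cos(5*t**2 + 20)/5.
Answer: -5*exp(2*t)/2 + cos(5*t**2 + 20)/5.


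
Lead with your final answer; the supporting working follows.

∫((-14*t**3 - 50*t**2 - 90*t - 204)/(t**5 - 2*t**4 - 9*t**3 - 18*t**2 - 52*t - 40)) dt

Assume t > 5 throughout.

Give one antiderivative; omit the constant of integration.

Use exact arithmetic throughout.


The answer is -3*log(t - 5) + 5*log(t + 1) - 2*log(t + 2) + atan(t/2).
Step 1. Decompose ∫((-14*t**3 - 50*t**2 - 90*t - 204)/(t**5 - 2*t**4 - 9*t**3 - 18*t**2 - 52*t - 40)) dt by partial fractions, (-14*t**3 - 50*t**2 - 90*t - 204)/(t**5 - 2*t**4 - 9*t**3 - 18*t**2 - 52*t - 40) = 2/(t**2 + 4) - 2/(t + 2) + 5/(t + 1) - 3/(t - 5): now ∫(-3/(t - 5)) dt + ∫(5/(t + 1)) dt + ∫(-2/(t + 2)) dt + ∫(2/(t**2 + 4)) dt.
Step 2. Evaluate the standard form [assuming t > -1]: now 5*log(t + 1) + ∫(-3/(t - 5)) dt + ∫(-2/(t + 2)) dt + ∫(2/(t**2 + 4)) dt.
Step 3. Evaluate the standard form [assuming t > -2]: now 5*log(t + 1) - 2*log(t + 2) + ∫(-3/(t - 5)) dt + ∫(2/(t**2 + 4)) dt.
Step 4. Evaluate the standard form [assuming t > 5]: now -3*log(t - 5) + 5*log(t + 1) - 2*log(t + 2) + ∫(2/(t**2 + 4)) dt.
Step 5. Evaluate the standard form: now -3*log(t - 5) + 5*log(t + 1) - 2*log(t + 2) + atan(t/2).
Answer: -3*log(t - 5) + 5*log(t + 1) - 2*log(t + 2) + atan(t/2).


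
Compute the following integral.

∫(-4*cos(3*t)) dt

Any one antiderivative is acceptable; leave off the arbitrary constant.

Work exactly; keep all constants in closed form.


Answer: -4*sin(3*t)/3.


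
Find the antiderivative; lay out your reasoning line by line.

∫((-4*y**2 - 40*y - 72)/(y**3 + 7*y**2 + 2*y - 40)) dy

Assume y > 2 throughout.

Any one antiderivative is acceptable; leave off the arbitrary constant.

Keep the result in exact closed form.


Step 1. Decompose ∫((-4*y**2 - 40*y - 72)/(y**3 + 7*y**2 + 2*y - 40)) dy by partial fractions, (-4*y**2 - 40*y - 72)/(y**3 + 7*y**2 + 2*y - 40) = 4/(y + 5) - 4/(y + 4) - 4/(y - 2): now ∫(-4/(y - 2)) dy + ∫(-4/(y + 4)) dy + ∫(4/(y + 5)) dy.
Step 2. Evaluate the standard form [assuming y > -4]: now -4*log(y + 4) + ∫(-4/(y - 2)) dy + ∫(4/(y + 5)) dy.
Step 3. Evaluate the standard form [assuming y > 2]: now -4*log(y - 2) - 4*log(y + 4) + ∫(4/(y + 5)) dy.
Step 4. Evaluate the standard form [assuming y > -5]: now -4*log(y - 2) - 4*log(y + 4) + 4*log(y + 5).
Answer: -4*log(y - 2) - 4*log(y + 4) + 4*log(y + 5).


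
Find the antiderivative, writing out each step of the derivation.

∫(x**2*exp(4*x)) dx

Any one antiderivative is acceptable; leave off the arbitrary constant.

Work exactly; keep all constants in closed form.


Step 1. Integrate ∫(x**2*exp(4*x)) dx by parts with u = x**2, dv = (exp(4*x)) dx, so v = exp(4*x)/4: now x**2*exp(4*x)/4 + ∫(-x*exp(4*x)/2) dx.
Step 2. Integrate ∫(-x*exp(4*x)/2) dx by parts with u = x, dv = (-exp(4*x)/2) dx, so v = -exp(4*x)/8: now x**2*exp(4*x)/4 - x*exp(4*x)/8 + ∫(exp(4*x)/8) dx.
Step 3. Evaluate the standard form: now x**2*exp(4*x)/4 - x*exp(4*x)/8 + exp(4*x)/32.
Answer: x**2*exp(4*x)/4 - x*exp(4*x)/8 + exp(4*x)/32.


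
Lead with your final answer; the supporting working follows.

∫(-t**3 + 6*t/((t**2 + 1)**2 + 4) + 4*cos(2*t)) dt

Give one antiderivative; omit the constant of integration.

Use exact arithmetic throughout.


The answer is -t**4/4 + 2*sin(2*t) + 3*atan(t**2/2 + 1/2)/2.
Step 1. Rewrite: now ∫(-t**3) dt + ∫(6*t/((t**2 + 1)**2 + 4)) dt + ∫(4*cos(2*t)) dt.
Step 2. Evaluate the standard form: now 2*sin(2*t) + ∫(-t**3) dt + ∫(6*t/((t**2 + 1)**2 + 4)) dt.
Step 3. Evaluate the standard form: now -t**4/4 + 2*sin(2*t) + ∫(6*t/((t**2 + 1)**2 + 4)) dt.
Step 4. Substitute u = t**2 + 1, turning ∫(6*t/((t**2 + 1)**2 + 4)) dt into ∫(3/(u**2 + 4)) du: now -t**4/4 + 2*sin(2*t) + ∫(3/(u**2 + 4)) du.
Step 5. Evaluate the standard form: now -t**4/4 + 2*sin(2*t) + 3*atan(u/2)/2.
Step 6. Substitute back u = t**2 + 1: now -t**4/4 + 2*sin(2*t) + 3*atan(t**2/2 + 1/2)/2.
Answer: -t**4/4 + 2*sin(2*t) + 3*atan(t**2/2 + 1/2)/2.


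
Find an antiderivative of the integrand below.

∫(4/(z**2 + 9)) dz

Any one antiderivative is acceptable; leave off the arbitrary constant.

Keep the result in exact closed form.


Answer: 4*atan(z/3)/3.


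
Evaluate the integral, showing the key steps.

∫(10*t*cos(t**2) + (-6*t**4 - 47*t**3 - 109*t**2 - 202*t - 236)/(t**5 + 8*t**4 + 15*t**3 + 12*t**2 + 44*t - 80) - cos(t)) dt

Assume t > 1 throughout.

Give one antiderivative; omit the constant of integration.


Step 1. Rewrite: now ∫(10*t*cos(t**2)) dt + ∫((-6*t**4 - 47*t**3 - 109*t**2 - 202*t - 236)/(t**5 + 8*t**4 + 15*t**3 + 12*t**2 + 44*t - 80)) dt + ∫(-cos(t)) dt.
Step 2. Evaluate the standard form: now -sin(t) + ∫(10*t*cos(t**2)) dt + ∫((-6*t**4 - 47*t**3 - 109*t**2 - 202*t - 236)/(t**5 + 8*t**4 + 15*t**3 + 12*t**2 + 44*t - 80)) dt.
Step 3. Decompose ∫((-6*t**4 - 47*t**3 - 109*t**2 - 202*t - 236)/(t**5 + 8*t**4 + 15*t**3 + 12*t**2 + 44*t - 80)) dt by partial fractions, (-6*t**4 - 47*t**3 - 109*t**2 - 202*t - 236)/(t**5 + 8*t**4 + 15*t**3 + 12*t**2 + 44*t - 80) = -2/(t**2 + 4) + 1/(t + 5) - 3/(t + 4) - 4/(t - 1): now -sin(t) + ∫(10*t*cos(t**2)) dt + ∫(-4/(t - 1)) dt + ∫(-3/(t + 4)) dt + ∫(1/(t + 5)) dt + ∫(-2/(t**2 + 4)) dt.
Step 4. Evaluate the standard form [assuming t > -5]: now log(t + 5) - sin(t) + ∫(10*t*cos(t**2)) dt + ∫(-4/(t - 1)) dt + ∫(-3/(t + 4)) dt + ∫(-2/(t**2 + 4)) dt.
Step 5. Evaluate the standard form [assuming t > 1]: now -4*log(t - 1) + log(t + 5) - sin(t) + ∫(10*t*cos(t**2)) dt + ∫(-3/(t + 4)) dt + ∫(-2/(t**2 + 4)) dt.
Step 6. Evaluate the standard form [assuming t > -4]: now -4*log(t - 1) - 3*log(t + 4) + log(t + 5) - sin(t) + ∫(10*t*cos(t**2)) dt + ∫(-2/(t**2 + 4)) dt.
Step 7. Evaluate the standard form: now -4*log(t - 1) - 3*log(t + 4) + log(t + 5) - sin(t) - atan(t/2) + ∫(10*t*cos(t**2)) dt.
Step 8. Substitute u = t**2, turning ∫(10*t*cos(t**2)) dt into ∫(5*cos(u)) du: now -4*log(t - 1) - 3*log(t + 4) + log(t + 5) - sin(t) - atan(t/2) + ∫(5*cos(u)) du.
Step 9. Evaluate the standard form: now -4*log(t - 1) - 3*log(t + 4) + log(t + 5) - sin(t) + 5*sin(u) - atan(t/2).
Step 10. Substitute back u = t**2: now -4*log(t - 1) - 3*log(t + 4) + log(t + 5) - sin(t) + 5*sin(t**2) - atan(t/2).
Answer: -4*log(t - 1) - 3*log(t + 4) + log(t + 5) - sin(t) + 5*sin(t**2) - atan(t/2).


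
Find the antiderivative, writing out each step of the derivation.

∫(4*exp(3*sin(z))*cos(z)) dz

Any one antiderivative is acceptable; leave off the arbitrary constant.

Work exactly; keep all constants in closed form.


Step 1. Substitute u = sin(z), turning ∫(4*exp(3*sin(z))*cos(z)) dz into ∫(4*exp(3*u)) du: now ∫(4*exp(3*u)) du.
Step 2. Evaluate the standard form: now 4*exp(3*u)/3.
Step 3. Substitute back u = sin(z): now 4*exp(3*sin(z))/3.
Answer: 4*exp(3*sin(z))/3.


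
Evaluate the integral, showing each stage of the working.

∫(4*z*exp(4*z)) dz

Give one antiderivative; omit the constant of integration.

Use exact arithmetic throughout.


Step 1. Integrate ∫(4*z*exp(4*z)) dz by parts with u = z, dv = (4*exp(4*z)) dz, so v = exp(4*z): now z*exp(4*z) + ∫(-exp(4*z)) dz.
Step 2. Evaluate the standard form: now z*exp(4*z) - exp(4*z)/4.
Answer: z*exp(4*z) - exp(4*z)/4.


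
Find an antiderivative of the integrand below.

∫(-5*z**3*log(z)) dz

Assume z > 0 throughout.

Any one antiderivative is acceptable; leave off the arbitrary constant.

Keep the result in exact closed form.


Answer: -5*z**4*log(z)/4 + 5*z**4/16.


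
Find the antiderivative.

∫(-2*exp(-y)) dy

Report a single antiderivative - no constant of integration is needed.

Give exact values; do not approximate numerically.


Answer: 2*exp(-y).


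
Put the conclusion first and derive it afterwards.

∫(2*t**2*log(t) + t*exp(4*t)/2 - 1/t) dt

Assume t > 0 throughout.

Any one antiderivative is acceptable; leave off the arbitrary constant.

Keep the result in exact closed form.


The answer is 2*t**3*log(t)/3 - 2*t**3/9 + t*exp(4*t)/8 - exp(4*t)/32 - log(t).
Step 1. Rewrite: now ∫(-1/t) dt + ∫(t*exp(4*t)/2) dt + ∫(2*t**2*log(t)) dt.
Step 2. Integrate ∫(t*exp(4*t)/2) dt by parts with u = t, dv = (exp(4*t)/2) dt, so v = exp(4*t)/8: now t*exp(4*t)/8 + ∫(-1/t) dt + ∫(2*t**2*log(t)) dt + ∫(-exp(4*t)/8) dt.
Step 3. Evaluate the standard form: now t*exp(4*t)/8 - exp(4*t)/32 + ∫(-1/t) dt + ∫(2*t**2*log(t)) dt.
Step 4. Integrate ∫(2*t**2*log(t)) dt by parts with u = log(t), dv = (2*t**2) dt, so v = 2*t**3/3 [assuming t > 0]: now 2*t**3*log(t)/3 + t*exp(4*t)/8 - exp(4*t)/32 + ∫(-1/t) dt + ∫(-2*t**2/3) dt.
Step 5. Evaluate the standard form: now 2*t**3*log(t)/3 - 2*t**3/9 + t*exp(4*t)/8 - exp(4*t)/32 + ∫(-1/t) dt.
Step 6. Evaluate the standard form [assuming t > 0]: now 2*t**3*log(t)/3 - 2*t**3/9 + t*exp(4*t)/8 - exp(4*t)/32 - log(t).
Answer: 2*t**3*log(t)/3 - 2*t**3/9 + t*exp(4*t)/8 - exp(4*t)/32 - log(t).


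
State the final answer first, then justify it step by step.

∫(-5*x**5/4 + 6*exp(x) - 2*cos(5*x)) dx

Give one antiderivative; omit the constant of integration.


The answer is -5*x**6/24 + 6*exp(x) - 2*sin(5*x)/5.
Step 1. Rewrite: now ∫(-5*x**5/4) dx + ∫(6*exp(x)) dx + ∫(-2*cos(5*x)) dx.
Step 2. Evaluate the standard form: now -2*sin(5*x)/5 + ∫(-5*x**5/4) dx + ∫(6*exp(x)) dx.
Step 3. Evaluate the standard form: now 6*exp(x) - 2*sin(5*x)/5 + ∫(-5*x**5/4) dx.
Step 4. Evaluate the standard form: now -5*x**6/24 + 6*exp(x) - 2*sin(5*x)/5.
Answer: -5*x**6/24 + 6*exp(x) - 2*sin(5*x)/5.


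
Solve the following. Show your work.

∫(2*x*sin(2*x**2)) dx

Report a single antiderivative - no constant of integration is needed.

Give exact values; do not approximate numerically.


Step 1. Substitute u = x**2, turning ∫(2*x*sin(2*x**2)) dx into ∫(sin(2*u)) du: now ∫(sin(2*u)) du.
Step 2. Evaluate the standard form: now -cos(2*u)/2.
Step 3. Substitute back u = x**2: now -cos(2*x**2)/2.
Answer: -cos(2*x**2)/2.


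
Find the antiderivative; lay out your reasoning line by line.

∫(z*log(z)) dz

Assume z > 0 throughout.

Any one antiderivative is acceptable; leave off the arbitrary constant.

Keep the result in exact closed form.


Step 1. Integrate ∫(z*log(z)) dz by parts with u = log(z), dv = (z) dz, so v = z**2/2 [assuming z > 0]: now z**2*log(z)/2 + ∫(-z/2) dz.
Step 2. Evaluate the standard form: now z**2*log(z)/2 - z**2/4.
Answer: z**2*log(z)/2 - z**2/4.


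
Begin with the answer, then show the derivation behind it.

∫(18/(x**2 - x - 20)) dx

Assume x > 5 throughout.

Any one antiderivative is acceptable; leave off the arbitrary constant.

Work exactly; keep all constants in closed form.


The answer is 2*log(x - 5) - 2*log(x + 4).
Step 1. Decompose ∫(18/(x**2 - x - 20)) dx by partial fractions, 18/(x**2 - x - 20) = -2/(x + 4) + 2/(x - 5): now ∫(2/(x - 5)) dx + ∫(-2/(x + 4)) dx.
Step 2. Evaluate the standard form [assuming x > -4]: now -2*log(x + 4) + ∫(2/(x - 5)) dx.
Step 3. Evaluate the standard form [assuming x > 5]: now 2*log(x - 5) - 2*log(x + 4).
Answer: 2*log(x - 5) - 2*log(x + 4).


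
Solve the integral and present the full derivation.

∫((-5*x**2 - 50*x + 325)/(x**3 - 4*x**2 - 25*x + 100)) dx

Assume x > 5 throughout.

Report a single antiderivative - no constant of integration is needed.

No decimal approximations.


Step 1. Decompose ∫((-5*x**2 - 50*x + 325)/(x**3 - 4*x**2 - 25*x + 100)) dx by partial fractions, (-5*x**2 - 50*x + 325)/(x**3 - 4*x**2 - 25*x + 100) = 5/(x + 5) - 5/(x - 4) - 5/(x - 5): now ∫(-5/(x - 5)) dx + ∫(-5/(x - 4)) dx + ∫(5/(x + 5)) dx.
Step 2. Evaluate the standard form [assuming x > -5]: now 5*log(x + 5) + ∫(-5/(x - 5)) dx + ∫(-5/(x - 4)) dx.
Step 3. Evaluate the standard form [assuming x > 4]: now -5*log(x - 4) + 5*log(x + 5) + ∫(-5/(x - 5)) dx.
Step 4. Evaluate the standard form [assuming x > 5]: now -5*log(x - 5) - 5*log(x - 4) + 5*log(x + 5).
Answer: -5*log(x - 5) - 5*log(x - 4) + 5*log(x + 5).


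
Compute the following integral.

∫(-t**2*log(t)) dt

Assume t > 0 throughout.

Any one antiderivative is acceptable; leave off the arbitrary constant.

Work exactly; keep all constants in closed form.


Answer: -t**3*log(t)/3 + t**3/9.


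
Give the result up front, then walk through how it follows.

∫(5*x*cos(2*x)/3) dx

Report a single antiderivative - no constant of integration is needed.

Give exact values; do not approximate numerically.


The answer is 5*x*sin(2*x)/6 + 5*cos(2*x)/12.
Step 1. Integrate ∫(5*x*cos(2*x)/3) dx by parts with u = x, dv = (5*cos(2*x)/3) dx, so v = 5*sin(2*x)/6: now 5*x*sin(2*x)/6 + ∫(-5*sin(2*x)/6) dx.
Step 2. Evaluate the standard form: now 5*x*sin(2*x)/6 + 5*cos(2*x)/12.
Answer: 5*x*sin(2*x)/6 + 5*cos(2*x)/12.


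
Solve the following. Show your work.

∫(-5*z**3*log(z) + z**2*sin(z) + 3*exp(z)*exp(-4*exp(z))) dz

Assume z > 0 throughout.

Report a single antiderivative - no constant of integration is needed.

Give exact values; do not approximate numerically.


Step 1. Rewrite: now ∫(z**2*sin(z)) dz + ∫(-5*z**3*log(z)) dz + ∫(3*exp(z)*exp(-4*exp(z))) dz.
Step 2. Integrate ∫(-5*z**3*log(z)) dz by parts with u = log(z), dv = (-5*z**3) dz, so v = -5*z**4/4 [assuming z > 0]: now -5*z**4*log(z)/4 + ∫(5*z**3/4) dz + ∫(z**2*sin(z)) dz + ∫(3*exp(z)*exp(-4*exp(z))) dz.
Step 3. Evaluate the standard form: now -5*z**4*log(z)/4 + 5*z**4/16 + ∫(z**2*sin(z)) dz + ∫(3*exp(z)*exp(-4*exp(z))) dz.
Step 4. Integrate ∫(z**2*sin(z)) dz by parts with u = z**2, dv = (sin(z)) dz, so v = -cos(z): now -5*z**4*log(z)/4 + 5*z**4/16 - z**2*cos(z) + ∫(2*z*cos(z)) dz + ∫(3*exp(z)*exp(-4*exp(z))) dz.
Step 5. Integrate ∫(2*z*cos(z)) dz by parts with u = z, dv = (2*cos(z)) dz, so v = 2*sin(z): now -5*z**4*log(z)/4 + 5*z**4/16 - z**2*cos(z) + 2*z*sin(z) + ∫(3*exp(z)*exp(-4*exp(z))) dz + ∫(-2*sin(z)) dz.
Step 6. Evaluate the standard form: now -5*z**4*log(z)/4 + 5*z**4/16 - z**2*cos(z) + 2*z*sin(z) + 2*cos(z) + ∫(3*exp(z)*exp(-4*exp(z))) dz.
Step 7. Substitute u = exp(z), turning ∫(3*exp(z)*exp(-4*exp(z))) dz into ∫(3*exp(-4*u)) du: now -5*z**4*log(z)/4 + 5*z**4/16 - z**2*cos(z) + 2*z*sin(z) + 2*cos(z) + ∫(3*exp(-4*u)) du.
Step 8. Evaluate the standard form: now -5*z**4*log(z)/4 + 5*z**4/16 - z**2*cos(z) + 2*z*sin(z) + 2*cos(z) - 3*exp(-4*u)/4.
Step 9. Substitute back u = exp(z): now -5*z**4*log(z)/4 + 5*z**4/16 - z**2*cos(z) + 2*z*sin(z) + 2*cos(z) - 3*exp(-4*exp(z))/4.
Answer: -5*z**4*log(z)/4 + 5*z**4/16 - z**2*cos(z) + 2*z*sin(z) + 2*cos(z) - 3*exp(-4*exp(z))/4.


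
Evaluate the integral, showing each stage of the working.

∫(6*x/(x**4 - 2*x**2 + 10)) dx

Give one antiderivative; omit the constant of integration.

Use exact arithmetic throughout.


Step 1. Substitute u = x**2 - 1, turning ∫(6*x/(x**4 - 2*x**2 + 10)) dx into ∫(3/(u**2 + 9)) du: now ∫(3/(u**2 + 9)) du.
Step 2. Evaluate the standard form: now atan(u/3).
Step 3. Substitute back u = x**2 - 1: now atan(x**2/3 - 1/3).
Answer: atan(x**2/3 - 1/3).


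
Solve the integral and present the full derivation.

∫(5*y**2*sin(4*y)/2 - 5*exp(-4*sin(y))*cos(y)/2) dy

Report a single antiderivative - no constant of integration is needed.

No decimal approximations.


Step 1. Rewrite: now ∫(5*y**2*sin(4*y)/2) dy + ∫(-5*exp(-4*sin(y))*cos(y)/2) dy.
Step 2. Integrate ∫(5*y**2*sin(4*y)/2) dy by parts with u = y**2, dv = (5*sin(4*y)/2) dy, so v = -5*cos(4*y)/8: now -5*y**2*cos(4*y)/8 + ∫(5*y*cos(4*y)/4) dy + ∫(-5*exp(-4*sin(y))*cos(y)/2) dy.
Step 3. Integrate ∫(5*y*cos(4*y)/4) dy by parts with u = y, dv = (5*cos(4*y)/4) dy, so v = 5*sin(4*y)/16: now -5*y**2*cos(4*y)/8 + 5*y*sin(4*y)/16 + ∫(-5*exp(-4*sin(y))*cos(y)/2) dy + ∫(-5*sin(4*y)/16) dy.
Step 4. Evaluate the standard form: now -5*y**2*cos(4*y)/8 + 5*y*sin(4*y)/16 + 5*cos(4*y)/64 + ∫(-5*exp(-4*sin(y))*cos(y)/2) dy.
Step 5. Substitute u = sin(y), turning ∫(-5*exp(-4*sin(y))*cos(y)/2) dy into ∫(-5*exp(-4*u)/2) du: now -5*y**2*cos(4*y)/8 + 5*y*sin(4*y)/16 + 5*cos(4*y)/64 + ∫(-5*exp(-4*u)/2) du.
Step 6. Evaluate the standard form: now -5*y**2*cos(4*y)/8 + 5*y*sin(4*y)/16 + 5*cos(4*y)/64 + 5*exp(-4*u)/8.
Step 7. Substitute back u = sin(y): now -5*y**2*cos(4*y)/8 + 5*y*sin(4*y)/16 + 5*cos(4*y)/64 + 5*exp(-4*sin(y))/8.
Answer: -5*y**2*cos(4*y)/8 + 5*y*sin(4*y)/16 + 5*cos(4*y)/64 + 5*exp(-4*sin(y))/8.


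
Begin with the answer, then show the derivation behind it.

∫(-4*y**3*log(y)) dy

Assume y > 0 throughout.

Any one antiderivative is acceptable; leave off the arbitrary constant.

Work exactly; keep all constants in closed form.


The answer is -y**4*log(y) + y**4/4.
Step 1. Integrate ∫(-4*y**3*log(y)) dy by parts with u = log(y), dv = (-4*y**3) dy, so v = -y**4 [assuming y > 0]: now -y**4*log(y) + ∫(y**3) dy.
Step 2. Evaluate the standard form: now -y**4*log(y) + y**4/4.
Answer: -y**4*log(y) + y**4/4.


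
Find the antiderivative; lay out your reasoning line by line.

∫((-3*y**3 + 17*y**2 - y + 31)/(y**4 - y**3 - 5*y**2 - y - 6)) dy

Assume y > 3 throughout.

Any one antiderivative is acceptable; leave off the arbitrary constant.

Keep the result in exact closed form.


Step 1. Decompose ∫((-3*y**3 + 17*y**2 - y + 31)/(y**4 - y**3 - 5*y**2 - y - 6)) dy by partial fractions, (-3*y**3 + 17*y**2 - y + 31)/(y**4 - y**3 - 5*y**2 - y - 6) = -2/(y**2 + 1) - 5/(y + 2) + 2/(y - 3): now ∫(2/(y - 3)) dy + ∫(-5/(y + 2)) dy + ∫(-2/(y**2 + 1)) dy.
Step 2. Evaluate the standard form [assuming y > 3]: now 2*log(y - 3) + ∫(-5/(y + 2)) dy + ∫(-2/(y**2 + 1)) dy.
Step 3. Evaluate the standard form [assuming y > -2]: now 2*log(y - 3) - 5*log(y + 2) + ∫(-2/(y**2 + 1)) dy.
Step 4. Evaluate the standard form: now 2*log(y - 3) - 5*log(y + 2) - 2*atan(y).
Answer: 2*log(y - 3) - 5*log(y + 2) - 2*atan(y).


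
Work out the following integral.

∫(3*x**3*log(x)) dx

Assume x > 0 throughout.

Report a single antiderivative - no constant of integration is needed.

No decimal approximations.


Answer: 3*x**4*log(x)/4 - 3*x**4/16.


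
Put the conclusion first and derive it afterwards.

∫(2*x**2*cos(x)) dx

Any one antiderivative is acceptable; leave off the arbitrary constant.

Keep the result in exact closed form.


The answer is 2*x**2*sin(x) + 4*x*cos(x) - 4*sin(x).
Step 1. Integrate ∫(2*x**2*cos(x)) dx by parts with u = x**2, dv = (2*cos(x)) dx, so v = 2*sin(x): now 2*x**2*sin(x) + ∫(-4*x*sin(x)) dx.
Step 2. Integrate ∫(-4*x*sin(x)) dx by parts with u = x, dv = (-4*sin(x)) dx, so v = 4*cos(x): now 2*x**2*sin(x) + 4*x*cos(x) + ∫(-4*cos(x)) dx.
Step 3. Evaluate the standard form: now 2*x**2*sin(x) + 4*x*cos(x) - 4*sin(x).
Answer: 2*x**2*sin(x) + 4*x*cos(x) - 4*sin(x).


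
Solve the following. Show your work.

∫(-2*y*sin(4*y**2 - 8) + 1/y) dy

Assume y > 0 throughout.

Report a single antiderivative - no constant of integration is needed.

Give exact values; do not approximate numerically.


Step 1. Rewrite: now ∫(1/y) dy + ∫(-2*y*sin(4*y**2 - 8)) dy.
Step 2. Evaluate the standard form [assuming y > 0]: now log(y) + ∫(-2*y*sin(4*y**2 - 8)) dy.
Step 3. Substitute u = y**2 - 2, turning ∫(-2*y*sin(4*y**2 - 8)) dy into ∫(-sin(4*u)) du: now log(y) + ∫(-sin(4*u)) du.
Step 4. Evaluate the standard form: now log(y) + cos(4*u)/4.
Step 5. Substitute back u = y**2 - 2: now log(y) + cos(4*y**2 - 8)/4.
Answer: log(y) + cos(4*y**2 - 8)/4.


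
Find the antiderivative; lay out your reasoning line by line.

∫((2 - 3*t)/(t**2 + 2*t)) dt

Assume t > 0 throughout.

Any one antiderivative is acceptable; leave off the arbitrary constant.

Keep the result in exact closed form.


Step 1. Decompose ∫((2 - 3*t)/(t**2 + 2*t)) dt by partial fractions, (2 - 3*t)/(t**2 + 2*t) = -4/(t + 2) + 1/t: now ∫(1/t) dt + ∫(-4/(t + 2)) dt.
Step 2. Evaluate the standard form [assuming t > -2]: now -4*log(t + 2) + ∫(1/t) dt.
Step 3. Evaluate the standard form [assuming t > 0]: now log(t) - 4*log(t + 2).
Answer: log(t) - 4*log(t + 2).


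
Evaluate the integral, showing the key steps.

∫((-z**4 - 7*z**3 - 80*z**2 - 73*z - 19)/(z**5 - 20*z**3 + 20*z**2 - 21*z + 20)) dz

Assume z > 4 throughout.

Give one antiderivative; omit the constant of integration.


Step 1. Decompose ∫((-z**4 - 7*z**3 - 80*z**2 - 73*z - 19)/(z**5 - 20*z**3 + 20*z**2 - 21*z + 20)) dz by partial fractions, (-z**4 - 7*z**3 - 80*z**2 - 73*z - 19)/(z**5 - 20*z**3 + 20*z**2 - 21*z + 20) = 3/(z**2 + 1) - 1/(z + 5) + 5/(z - 1) - 5/(z - 4): now ∫(-5/(z - 4)) dz + ∫(5/(z - 1)) dz + ∫(-1/(z + 5)) dz + ∫(3/(z**2 + 1)) dz.
Step 2. Evaluate the standard form [assuming z > 4]: now -5*log(z - 4) + ∫(5/(z - 1)) dz + ∫(-1/(z + 5)) dz + ∫(3/(z**2 + 1)) dz.
Step 3. Evaluate the standard form [assuming z > -5]: now -5*log(z - 4) - log(z + 5) + ∫(5/(z - 1)) dz + ∫(3/(z**2 + 1)) dz.
Step 4. Evaluate the standard form [assuming z > 1]: now -5*log(z - 4) + 5*log(z - 1) - log(z + 5) + ∫(3/(z**2 + 1)) dz.
Step 5. Evaluate the standard form: now -5*log(z - 4) + 5*log(z - 1) - log(z + 5) + 3*atan(z).
Answer: -5*log(z - 4) + 5*log(z - 1) - log(z + 5) + 3*atan(z).
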